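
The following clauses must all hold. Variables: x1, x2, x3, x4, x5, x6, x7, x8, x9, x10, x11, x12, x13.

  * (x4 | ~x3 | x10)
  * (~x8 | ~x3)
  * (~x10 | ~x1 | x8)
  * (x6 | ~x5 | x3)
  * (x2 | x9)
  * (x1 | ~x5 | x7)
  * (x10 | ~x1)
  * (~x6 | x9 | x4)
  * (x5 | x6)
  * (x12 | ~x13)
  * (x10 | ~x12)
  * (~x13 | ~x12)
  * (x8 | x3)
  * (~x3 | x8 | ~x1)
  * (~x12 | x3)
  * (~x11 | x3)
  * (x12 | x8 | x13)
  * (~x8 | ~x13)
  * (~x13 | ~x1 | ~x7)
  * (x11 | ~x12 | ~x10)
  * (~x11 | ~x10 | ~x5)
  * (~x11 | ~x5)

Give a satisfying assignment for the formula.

x2 occurs only positively in the remaining clauses — set x2 = True.
Pure literal: x4 appears only positively; assign x4 = True.
Branch on x1: take x1 = True.
  then x10 is forced to True.
  then x8 is forced to True.
  then x3 is forced to False.
  then x12 is forced to False.
  then x13 is forced to False.
  then x11 is forced to False.
The remaining clauses are satisfied by x5 = False, x6 = True, x7 = True, x9 = True.

x1=1, x2=1, x3=0, x4=1, x5=0, x6=1, x7=1, x8=1, x9=1, x10=1, x11=0, x12=0, x13=0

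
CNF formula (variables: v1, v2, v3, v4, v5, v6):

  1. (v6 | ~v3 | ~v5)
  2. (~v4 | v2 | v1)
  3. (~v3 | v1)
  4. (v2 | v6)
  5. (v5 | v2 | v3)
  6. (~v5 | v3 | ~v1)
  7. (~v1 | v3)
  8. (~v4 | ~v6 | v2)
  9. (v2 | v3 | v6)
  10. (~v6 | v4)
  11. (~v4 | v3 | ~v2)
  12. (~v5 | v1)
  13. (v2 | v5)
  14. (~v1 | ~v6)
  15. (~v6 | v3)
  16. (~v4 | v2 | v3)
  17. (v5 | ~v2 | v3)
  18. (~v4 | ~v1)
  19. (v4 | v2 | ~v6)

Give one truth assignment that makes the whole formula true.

v1=1  v2=1  v3=1  v4=0  v5=0  v6=0

Try v1 = True.
  then v3 is forced to True.
  then v6 is forced to False.
  then v5 is forced to False.
  then v2 is forced to True.
  then v4 is forced to False.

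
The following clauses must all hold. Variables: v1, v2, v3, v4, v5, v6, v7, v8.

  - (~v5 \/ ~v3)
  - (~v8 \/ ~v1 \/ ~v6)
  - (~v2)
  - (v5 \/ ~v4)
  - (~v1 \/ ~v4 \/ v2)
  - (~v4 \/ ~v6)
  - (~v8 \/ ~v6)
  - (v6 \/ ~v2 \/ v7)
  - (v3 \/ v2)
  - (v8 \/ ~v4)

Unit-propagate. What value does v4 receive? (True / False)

(~v2) stands alone — v2 = False.
In (v2 \/ v3), v2 is now false; v3 must hold, so v3 = True.
From (~v3 \/ ~v5) and v3 = True: v5 = False.
In (~v4 \/ v5), v5 is now false; ~v4 must hold, so v4 = False.

False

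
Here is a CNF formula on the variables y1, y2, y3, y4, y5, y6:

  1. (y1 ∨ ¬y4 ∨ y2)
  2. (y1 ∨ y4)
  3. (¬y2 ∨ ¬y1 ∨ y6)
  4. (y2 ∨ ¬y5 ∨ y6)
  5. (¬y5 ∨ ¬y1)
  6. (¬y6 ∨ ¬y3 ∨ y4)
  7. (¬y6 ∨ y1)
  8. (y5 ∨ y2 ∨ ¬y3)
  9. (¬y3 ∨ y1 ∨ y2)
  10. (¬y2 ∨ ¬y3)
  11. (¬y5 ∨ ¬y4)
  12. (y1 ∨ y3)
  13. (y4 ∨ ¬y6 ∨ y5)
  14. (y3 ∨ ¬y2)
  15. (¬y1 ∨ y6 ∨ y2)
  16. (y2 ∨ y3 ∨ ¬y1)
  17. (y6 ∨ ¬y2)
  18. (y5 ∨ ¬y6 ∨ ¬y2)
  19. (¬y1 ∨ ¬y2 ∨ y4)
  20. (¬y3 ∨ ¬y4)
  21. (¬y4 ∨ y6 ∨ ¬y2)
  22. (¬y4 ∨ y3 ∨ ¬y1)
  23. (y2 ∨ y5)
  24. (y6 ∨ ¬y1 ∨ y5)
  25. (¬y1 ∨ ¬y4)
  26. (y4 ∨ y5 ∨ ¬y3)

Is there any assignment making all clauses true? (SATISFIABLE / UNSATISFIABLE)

UNSATISFIABLE

y2 = True:
  propagation gives y3=False; an empty clause results — contradiction.
y2 = False:
  propagation gives y5=True, y6=True, y1=False; an empty clause results — contradiction.
Every branch closes, so no satisfying assignment exists.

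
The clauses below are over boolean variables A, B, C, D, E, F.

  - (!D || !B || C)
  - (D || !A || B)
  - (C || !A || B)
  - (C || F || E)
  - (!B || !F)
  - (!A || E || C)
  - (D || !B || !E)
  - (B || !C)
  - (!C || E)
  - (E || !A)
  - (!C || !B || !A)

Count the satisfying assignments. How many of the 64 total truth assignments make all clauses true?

Split on B, then C.
  B=1, C=1: remaining (A,D,E,F) ∈ {(0,1,1,0)} — 1.
  B=1, C=0: a clause becomes empty — 0.
  B=0, C=1: a clause becomes empty — 0.
  B=0, C=0: D free; 3 ways for (A,E,F) × 2^1 = 6.
Total: 1 + 0 + 0 + 6 = 7.

7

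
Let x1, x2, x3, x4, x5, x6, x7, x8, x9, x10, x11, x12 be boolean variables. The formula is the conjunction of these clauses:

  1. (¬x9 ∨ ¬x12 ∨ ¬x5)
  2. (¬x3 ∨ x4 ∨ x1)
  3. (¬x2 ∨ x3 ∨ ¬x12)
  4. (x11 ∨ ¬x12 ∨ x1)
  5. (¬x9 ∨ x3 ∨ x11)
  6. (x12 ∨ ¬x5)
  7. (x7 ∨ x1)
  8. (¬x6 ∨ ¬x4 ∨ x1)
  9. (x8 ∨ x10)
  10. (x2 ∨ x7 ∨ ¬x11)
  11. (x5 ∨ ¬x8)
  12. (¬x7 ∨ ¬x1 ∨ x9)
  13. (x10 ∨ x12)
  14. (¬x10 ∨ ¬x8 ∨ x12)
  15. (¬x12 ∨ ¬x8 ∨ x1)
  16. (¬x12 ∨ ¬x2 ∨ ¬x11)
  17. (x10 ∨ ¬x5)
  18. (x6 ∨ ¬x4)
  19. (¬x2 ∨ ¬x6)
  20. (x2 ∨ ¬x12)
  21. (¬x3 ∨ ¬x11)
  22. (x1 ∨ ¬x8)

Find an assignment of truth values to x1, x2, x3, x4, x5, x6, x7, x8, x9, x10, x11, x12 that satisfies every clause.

x1 = True  x2 = True  x3 = True  x4 = False  x5 = False  x6 = False  x7 = False  x8 = False  x9 = False  x10 = True  x11 = False  x12 = True

Set x1 = True and propagate.
The remaining clauses are satisfied by x2 = True, x3 = True, x4 = False, x5 = False, x6 = False, x7 = False, x8 = False, x9 = False, x10 = True, x11 = False, x12 = True.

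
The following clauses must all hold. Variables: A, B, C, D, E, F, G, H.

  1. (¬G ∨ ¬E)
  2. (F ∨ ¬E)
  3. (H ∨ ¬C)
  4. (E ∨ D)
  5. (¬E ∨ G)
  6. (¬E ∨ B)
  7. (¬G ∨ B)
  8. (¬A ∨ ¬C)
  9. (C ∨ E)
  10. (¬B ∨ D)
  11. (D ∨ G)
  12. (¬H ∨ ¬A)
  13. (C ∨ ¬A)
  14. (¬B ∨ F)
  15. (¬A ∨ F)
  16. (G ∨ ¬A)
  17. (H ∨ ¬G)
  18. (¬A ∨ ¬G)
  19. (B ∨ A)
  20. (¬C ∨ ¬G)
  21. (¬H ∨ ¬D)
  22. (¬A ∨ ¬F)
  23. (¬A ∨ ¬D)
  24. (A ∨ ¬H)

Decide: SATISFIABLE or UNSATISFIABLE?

A = True:
  propagation gives C=False; an empty clause results — contradiction.
A = False:
  propagation gives B=True, D=True, F=True, H=False; an empty clause results — contradiction.
Every branch closes, so no satisfying assignment exists.

UNSATISFIABLE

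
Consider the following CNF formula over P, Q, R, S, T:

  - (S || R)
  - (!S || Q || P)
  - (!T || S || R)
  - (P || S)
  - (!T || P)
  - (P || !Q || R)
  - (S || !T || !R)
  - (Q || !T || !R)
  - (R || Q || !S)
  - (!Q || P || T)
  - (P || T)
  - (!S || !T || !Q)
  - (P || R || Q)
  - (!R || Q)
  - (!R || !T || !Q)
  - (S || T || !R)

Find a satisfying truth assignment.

P = 1, Q = 1, R = 0, S = 1, T = 0

Check each clause:
  1. (S || R) — S is true.
  2. (P || Q || !S) — P is true.
  3. (!T || S || R) — !T is true.
  4. (S || P) — P is true.
  5. (P || !T) — P is true.
  6. (R || P || !Q) — P is true.
  7. (!R || S || !T) — !T is true.
  8. (!R || Q || !T) — Q is true.
  9. (R || Q || !S) — Q is true.
  10. (!Q || P || T) — P is true.
  11. (T || P) — P is true.
  12. (!S || !T || !Q) — !T is true.
  13. (Q || P || R) — P is true.
  14. (!R || Q) — Q is true.
  15. (!T || !R || !Q) — !T is true.
  16. (S || !R || T) — !R is true.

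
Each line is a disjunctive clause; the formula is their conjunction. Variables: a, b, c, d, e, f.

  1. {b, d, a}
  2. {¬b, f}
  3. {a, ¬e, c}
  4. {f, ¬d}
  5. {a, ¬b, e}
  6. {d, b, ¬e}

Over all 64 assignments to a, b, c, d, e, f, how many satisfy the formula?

21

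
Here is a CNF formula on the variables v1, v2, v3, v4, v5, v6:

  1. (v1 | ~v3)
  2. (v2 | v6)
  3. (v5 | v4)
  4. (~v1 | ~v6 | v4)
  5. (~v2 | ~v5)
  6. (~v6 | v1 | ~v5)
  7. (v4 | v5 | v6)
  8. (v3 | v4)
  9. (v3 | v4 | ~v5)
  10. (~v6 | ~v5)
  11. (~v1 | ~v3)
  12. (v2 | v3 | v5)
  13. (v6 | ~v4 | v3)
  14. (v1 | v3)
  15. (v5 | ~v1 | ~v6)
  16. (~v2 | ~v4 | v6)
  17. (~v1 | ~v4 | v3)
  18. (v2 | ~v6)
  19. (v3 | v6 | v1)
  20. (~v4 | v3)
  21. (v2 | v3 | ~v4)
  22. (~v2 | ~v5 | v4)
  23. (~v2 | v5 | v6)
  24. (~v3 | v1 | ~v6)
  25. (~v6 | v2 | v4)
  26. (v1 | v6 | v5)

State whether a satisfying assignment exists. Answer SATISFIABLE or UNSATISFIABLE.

UNSATISFIABLE

v6 = True:
  propagation gives v5=False, v4=True, v1=False, v3=False; an empty clause results — contradiction.
v6 = False:
  propagation gives v2=True, v5=False; an empty clause results — contradiction.
Every branch closes, so no satisfying assignment exists.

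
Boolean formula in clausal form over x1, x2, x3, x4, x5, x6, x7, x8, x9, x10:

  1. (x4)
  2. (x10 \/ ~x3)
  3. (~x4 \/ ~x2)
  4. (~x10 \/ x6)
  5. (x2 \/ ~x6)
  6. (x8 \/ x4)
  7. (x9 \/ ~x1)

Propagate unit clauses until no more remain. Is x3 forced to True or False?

False

(x4) is a unit clause: x4 = True.
In (~x4 \/ ~x2), ~x4 is now false; ~x2 must hold, so x2 = False.
In (~x6 \/ x2), x2 is now false; ~x6 must hold, so x6 = False.
(x6 \/ ~x10): since x6 = False, the clause reduces to (~x10). x10 = False.
(x10 \/ ~x3): since x10 = False, the clause reduces to (~x3). x3 = False.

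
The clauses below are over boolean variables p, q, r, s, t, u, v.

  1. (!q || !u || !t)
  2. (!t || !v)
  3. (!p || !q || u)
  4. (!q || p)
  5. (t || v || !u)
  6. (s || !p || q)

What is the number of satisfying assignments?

34

Case analysis on q and p:
  q=T, p=T: remaining (r,s,t,u,v) ∈ {(F,F,F,T,T); (F,T,F,T,T); (T,F,F,T,T); (T,T,F,T,T)} — 4.
  q=T, p=F: a clause becomes empty — 0.
  q=F, p=T: r free; 5 ways for (s,t,u,v) × 2^1 = 10.
  q=F, p=F: r, s free; 5 ways for (t,u,v) × 2^2 = 20.
Total: 4 + 0 + 10 + 20 = 34.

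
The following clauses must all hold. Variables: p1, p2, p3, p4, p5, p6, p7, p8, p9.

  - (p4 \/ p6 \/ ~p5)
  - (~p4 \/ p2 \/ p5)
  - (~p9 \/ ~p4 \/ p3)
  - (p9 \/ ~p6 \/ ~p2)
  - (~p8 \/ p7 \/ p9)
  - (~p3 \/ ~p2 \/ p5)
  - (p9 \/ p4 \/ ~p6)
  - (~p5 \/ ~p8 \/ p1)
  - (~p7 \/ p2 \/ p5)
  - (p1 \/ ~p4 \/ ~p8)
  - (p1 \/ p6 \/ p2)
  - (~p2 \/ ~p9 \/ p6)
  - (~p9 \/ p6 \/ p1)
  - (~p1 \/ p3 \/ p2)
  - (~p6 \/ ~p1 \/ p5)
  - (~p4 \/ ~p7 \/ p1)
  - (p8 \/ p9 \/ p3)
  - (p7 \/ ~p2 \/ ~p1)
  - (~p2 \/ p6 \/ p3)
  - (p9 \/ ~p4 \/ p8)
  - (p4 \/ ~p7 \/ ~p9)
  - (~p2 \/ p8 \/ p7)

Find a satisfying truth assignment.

p1=T  p2=F  p3=T  p4=T  p5=T  p6=T  p7=T  p8=T  p9=F

Set p1 = True and propagate.
Try p2 = False.
  then p3 is forced to True.
Branch on p4: take p4 = True.
  then p5 is forced to True.
For the remaining variables, p6 = True, p7 = True, p8 = True, p9 = False works.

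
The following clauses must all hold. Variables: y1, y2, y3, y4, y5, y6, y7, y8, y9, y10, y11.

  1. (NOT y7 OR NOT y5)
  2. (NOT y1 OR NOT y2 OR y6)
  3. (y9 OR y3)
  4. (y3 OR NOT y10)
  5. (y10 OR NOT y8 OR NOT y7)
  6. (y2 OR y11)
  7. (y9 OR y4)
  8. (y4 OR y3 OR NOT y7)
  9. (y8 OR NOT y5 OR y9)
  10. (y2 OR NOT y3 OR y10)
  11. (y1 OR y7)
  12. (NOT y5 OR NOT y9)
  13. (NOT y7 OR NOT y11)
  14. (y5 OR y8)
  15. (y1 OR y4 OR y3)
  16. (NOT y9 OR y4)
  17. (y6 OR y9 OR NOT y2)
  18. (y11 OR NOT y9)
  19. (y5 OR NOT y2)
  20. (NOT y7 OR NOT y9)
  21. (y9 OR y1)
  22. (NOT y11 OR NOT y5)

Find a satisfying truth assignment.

y1=T  y2=F  y3=T  y4=T  y5=F  y6=T  y7=F  y8=T  y9=T  y10=T  y11=T

Pure literal: y4 appears only positively; assign y4 = True.
y6 occurs only positively in the remaining clauses — set y6 = True.
Try y1 = True.
Try y2 = False.
  then y11 is forced to True.
  then y7 is forced to False.
  then y5 is forced to False.
  then y8 is forced to True.
Branch on y3: take y3 = True.
  then y10 is forced to True.
y9 is now unconstrained; take y9 = True.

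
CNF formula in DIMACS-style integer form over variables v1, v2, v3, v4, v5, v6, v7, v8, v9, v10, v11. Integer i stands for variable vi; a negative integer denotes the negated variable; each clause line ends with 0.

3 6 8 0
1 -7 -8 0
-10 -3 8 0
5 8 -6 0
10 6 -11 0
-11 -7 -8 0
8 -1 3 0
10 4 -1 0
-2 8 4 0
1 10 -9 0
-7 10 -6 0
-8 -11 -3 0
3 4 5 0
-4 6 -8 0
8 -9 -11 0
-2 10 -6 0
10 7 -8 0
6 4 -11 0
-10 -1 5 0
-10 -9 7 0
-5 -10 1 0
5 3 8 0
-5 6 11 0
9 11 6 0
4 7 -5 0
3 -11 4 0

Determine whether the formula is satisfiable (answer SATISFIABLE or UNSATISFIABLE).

SATISFIABLE

Branch on v1: take v1 = True.
Branch on v2: take v2 = True.
For the remaining variables, v3 = True, v4 = True, v5 = True, v6 = True, v7 = True, v8 = True, v9 = False, v10 = True, v11 = False works.
Every clause has at least one true literal under this assignment.
So v1 = True, v2 = True, v3 = True, v4 = True, v5 = True, v6 = True, v7 = True, v8 = True, v9 = False, v10 = True, v11 = False is a satisfying assignment.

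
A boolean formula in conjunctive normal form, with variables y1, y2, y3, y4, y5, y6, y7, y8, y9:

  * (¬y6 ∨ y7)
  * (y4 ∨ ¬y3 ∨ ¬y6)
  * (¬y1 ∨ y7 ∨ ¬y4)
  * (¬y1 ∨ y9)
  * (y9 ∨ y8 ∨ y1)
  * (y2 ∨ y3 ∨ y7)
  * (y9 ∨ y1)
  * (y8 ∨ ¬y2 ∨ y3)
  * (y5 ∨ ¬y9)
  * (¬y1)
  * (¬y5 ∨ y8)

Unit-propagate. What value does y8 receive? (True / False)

True

(¬y1) is a unit clause: y1 = False.
From (y1 ∨ y9) and y1 = False: y9 = True.
(¬y9 ∨ y5): since y9 = True, the clause reduces to (y5). y5 = True.
(y8 ∨ ¬y5) with y5 = True leaves only y8, so y8 = True.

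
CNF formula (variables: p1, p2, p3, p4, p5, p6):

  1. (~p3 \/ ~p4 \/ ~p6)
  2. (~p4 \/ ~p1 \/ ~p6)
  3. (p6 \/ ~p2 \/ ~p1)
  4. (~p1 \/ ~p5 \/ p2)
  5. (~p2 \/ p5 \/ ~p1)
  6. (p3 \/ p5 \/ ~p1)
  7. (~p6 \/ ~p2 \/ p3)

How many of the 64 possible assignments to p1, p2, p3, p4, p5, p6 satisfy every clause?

Case analysis on p1 and p2:
  p1=T, p2=T: remaining (p3,p4,p5,p6) ∈ {(T,F,T,T)} — 1.
  p1=T, p2=F: remaining (p3,p4,p5,p6) ∈ {(T,F,F,F); (T,F,F,T); (T,T,F,F)} — 3.
  p1=F, p2=T: p5 free; 5 ways for (p3,p4,p6) × 2^1 = 10.
  p1=F, p2=F: p5 free; 7 ways for (p3,p4,p6) × 2^1 = 14.
Total: 1 + 3 + 10 + 14 = 28.

28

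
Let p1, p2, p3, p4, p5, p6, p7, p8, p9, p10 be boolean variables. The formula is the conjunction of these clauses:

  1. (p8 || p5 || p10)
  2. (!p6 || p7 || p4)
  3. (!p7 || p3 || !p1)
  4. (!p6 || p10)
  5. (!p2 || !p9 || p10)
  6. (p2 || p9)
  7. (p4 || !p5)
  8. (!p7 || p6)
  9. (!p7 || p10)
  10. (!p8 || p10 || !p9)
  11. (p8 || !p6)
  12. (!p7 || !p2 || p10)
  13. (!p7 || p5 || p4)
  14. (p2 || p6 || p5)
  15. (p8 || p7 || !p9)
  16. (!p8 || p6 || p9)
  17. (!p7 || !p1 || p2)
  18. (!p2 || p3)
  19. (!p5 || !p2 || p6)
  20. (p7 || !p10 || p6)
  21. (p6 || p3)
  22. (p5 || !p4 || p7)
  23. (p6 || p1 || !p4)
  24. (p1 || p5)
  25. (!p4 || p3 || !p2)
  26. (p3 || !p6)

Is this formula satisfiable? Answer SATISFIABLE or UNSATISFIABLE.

SATISFIABLE

Pure literal: p3 appears only positively; assign p3 = True.
Branch on p1: take p1 = False.
  then p5 is forced to True.
  then p4 is forced to True.
  then p6 is forced to True.
  then p10 is forced to True.
  then p8 is forced to True.
Set p2 = True and propagate.
p7, p9 are now unconstrained; take p7 = True, p9 = True.
So p1 = False, p2 = True, p3 = True, p4 = True, p5 = True, p6 = True, p7 = True, p8 = True, p9 = True, p10 = True is a satisfying assignment.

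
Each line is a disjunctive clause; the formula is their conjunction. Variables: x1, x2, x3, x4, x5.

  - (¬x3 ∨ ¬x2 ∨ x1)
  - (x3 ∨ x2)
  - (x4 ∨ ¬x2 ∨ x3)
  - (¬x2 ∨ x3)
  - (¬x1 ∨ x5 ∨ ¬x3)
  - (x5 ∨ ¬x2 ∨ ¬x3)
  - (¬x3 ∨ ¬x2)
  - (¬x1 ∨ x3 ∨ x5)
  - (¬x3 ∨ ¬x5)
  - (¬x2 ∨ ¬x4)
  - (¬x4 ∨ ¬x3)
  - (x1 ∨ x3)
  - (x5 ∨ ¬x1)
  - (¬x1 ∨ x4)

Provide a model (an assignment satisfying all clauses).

x1 = F, x2 = F, x3 = T, x4 = F, x5 = F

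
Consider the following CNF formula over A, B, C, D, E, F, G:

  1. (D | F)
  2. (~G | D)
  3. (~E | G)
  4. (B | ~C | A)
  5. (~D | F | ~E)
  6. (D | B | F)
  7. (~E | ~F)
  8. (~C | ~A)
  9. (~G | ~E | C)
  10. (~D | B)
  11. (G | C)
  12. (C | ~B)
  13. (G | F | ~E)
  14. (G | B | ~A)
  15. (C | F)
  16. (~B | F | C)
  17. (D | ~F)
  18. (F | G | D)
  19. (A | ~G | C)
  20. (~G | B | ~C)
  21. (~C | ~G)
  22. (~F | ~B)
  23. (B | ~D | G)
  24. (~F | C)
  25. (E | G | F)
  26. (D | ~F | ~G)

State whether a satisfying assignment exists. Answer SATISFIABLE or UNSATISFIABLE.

UNSATISFIABLE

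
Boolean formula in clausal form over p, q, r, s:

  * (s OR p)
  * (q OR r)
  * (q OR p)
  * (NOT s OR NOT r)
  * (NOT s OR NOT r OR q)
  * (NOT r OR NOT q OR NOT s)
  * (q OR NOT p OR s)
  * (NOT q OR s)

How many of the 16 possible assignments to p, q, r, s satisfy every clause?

2

Satisfying assignments:
  p=0 q=1 r=0 s=1
  p=1 q=1 r=0 s=1
That's 2 in total.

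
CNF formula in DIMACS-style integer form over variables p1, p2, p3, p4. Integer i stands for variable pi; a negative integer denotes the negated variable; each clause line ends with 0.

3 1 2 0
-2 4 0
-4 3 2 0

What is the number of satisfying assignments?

Split on p2, then p3.
  p2=T, p3=T: remaining (p1,p4) ∈ {(F,T); (T,T)} — 2.
  p2=T, p3=F: remaining (p1,p4) ∈ {(F,T); (T,T)} — 2.
  p2=F, p3=T: remaining (p1,p4) ∈ {(F,F); (F,T); (T,F); (T,T)} — 4.
  p2=F, p3=F: remaining (p1,p4) ∈ {(T,F)} — 1.
Total: 2 + 2 + 4 + 1 = 9.

9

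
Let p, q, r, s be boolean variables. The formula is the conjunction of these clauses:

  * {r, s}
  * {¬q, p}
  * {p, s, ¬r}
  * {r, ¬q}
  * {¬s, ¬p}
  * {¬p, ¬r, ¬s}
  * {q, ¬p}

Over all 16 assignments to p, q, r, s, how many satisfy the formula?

3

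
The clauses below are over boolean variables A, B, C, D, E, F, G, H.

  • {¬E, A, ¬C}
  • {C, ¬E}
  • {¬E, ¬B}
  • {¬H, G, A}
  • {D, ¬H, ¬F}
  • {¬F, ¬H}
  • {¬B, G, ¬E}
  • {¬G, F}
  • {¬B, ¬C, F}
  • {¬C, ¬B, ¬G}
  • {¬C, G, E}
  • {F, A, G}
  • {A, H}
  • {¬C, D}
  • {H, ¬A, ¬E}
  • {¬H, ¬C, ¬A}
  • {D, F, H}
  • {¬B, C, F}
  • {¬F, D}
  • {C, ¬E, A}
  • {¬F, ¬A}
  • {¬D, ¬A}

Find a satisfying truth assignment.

Pure literal: B appears only negated; assign B = False.
Set A = True and propagate.
  then F is forced to False.
  then G is forced to False.
  then D is forced to False.
  then C is forced to False.
  then E is forced to False.
  then H is forced to True.

A = True, B = False, C = False, D = False, E = False, F = False, G = False, H = True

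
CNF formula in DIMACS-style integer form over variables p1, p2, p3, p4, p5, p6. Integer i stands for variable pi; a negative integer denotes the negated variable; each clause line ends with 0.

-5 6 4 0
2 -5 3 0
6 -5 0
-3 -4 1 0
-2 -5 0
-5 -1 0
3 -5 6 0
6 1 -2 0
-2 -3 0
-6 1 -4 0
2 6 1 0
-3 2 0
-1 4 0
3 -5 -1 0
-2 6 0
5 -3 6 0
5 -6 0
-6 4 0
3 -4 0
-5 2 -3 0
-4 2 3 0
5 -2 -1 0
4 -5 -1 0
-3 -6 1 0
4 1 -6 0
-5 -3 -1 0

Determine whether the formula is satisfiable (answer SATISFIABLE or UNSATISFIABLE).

UNSATISFIABLE

p5 = True:
  propagation gives p6=True, p2=False, p3=True; an empty clause results — contradiction.
p5 = False:
  propagation gives p6=False, p2=False, p1=True, p3=False; an empty clause results — contradiction.
Every branch closes, so no satisfying assignment exists.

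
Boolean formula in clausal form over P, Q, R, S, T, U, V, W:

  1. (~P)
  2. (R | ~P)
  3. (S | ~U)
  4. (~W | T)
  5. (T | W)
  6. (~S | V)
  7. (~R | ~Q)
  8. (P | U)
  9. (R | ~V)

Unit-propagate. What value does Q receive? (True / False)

False

Unit clause (~P) sets P = False.
From (P | U) and P = False: U = True.
From (S | ~U) and U = True: S = True.
(~S | V): since S = True, the clause reduces to (V). V = True.
From (~V | R) and V = True: R = True.
(~R | ~Q) with R = True leaves only ~Q, so Q = False.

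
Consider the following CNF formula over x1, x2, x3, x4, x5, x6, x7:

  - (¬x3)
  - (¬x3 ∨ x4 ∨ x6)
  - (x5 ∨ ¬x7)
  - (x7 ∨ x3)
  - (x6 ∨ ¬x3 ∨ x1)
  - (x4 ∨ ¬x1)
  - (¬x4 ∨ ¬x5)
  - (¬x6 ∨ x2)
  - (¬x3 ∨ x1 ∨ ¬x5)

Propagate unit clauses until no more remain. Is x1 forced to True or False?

(¬x3) is a unit clause: x3 = False.
(x7 ∨ x3) with x3 = False leaves only x7, so x7 = True.
(¬x7 ∨ x5) with x7 = True leaves only x5, so x5 = True.
From (¬x5 ∨ ¬x4) and x5 = True: x4 = False.
(¬x1 ∨ x4): since x4 = False, the clause reduces to (¬x1). x1 = False.

False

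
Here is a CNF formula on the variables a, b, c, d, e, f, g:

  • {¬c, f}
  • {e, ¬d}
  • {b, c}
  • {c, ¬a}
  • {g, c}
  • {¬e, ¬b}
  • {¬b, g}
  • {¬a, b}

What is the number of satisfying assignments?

10

Split on b, then c.
  b=1, c=1: remaining (a,d,e,f,g) ∈ {(0,0,0,1,1); (1,0,0,1,1)} — 2.
  b=1, c=0: remaining (a,d,e,f,g) ∈ {(0,0,0,0,1); (0,0,0,1,1)} — 2.
  b=0, c=1: g free; 3 ways for (a,d,e,f) × 2^1 = 6.
  b=0, c=0: a clause becomes empty — 0.
Total: 2 + 2 + 6 + 0 = 10.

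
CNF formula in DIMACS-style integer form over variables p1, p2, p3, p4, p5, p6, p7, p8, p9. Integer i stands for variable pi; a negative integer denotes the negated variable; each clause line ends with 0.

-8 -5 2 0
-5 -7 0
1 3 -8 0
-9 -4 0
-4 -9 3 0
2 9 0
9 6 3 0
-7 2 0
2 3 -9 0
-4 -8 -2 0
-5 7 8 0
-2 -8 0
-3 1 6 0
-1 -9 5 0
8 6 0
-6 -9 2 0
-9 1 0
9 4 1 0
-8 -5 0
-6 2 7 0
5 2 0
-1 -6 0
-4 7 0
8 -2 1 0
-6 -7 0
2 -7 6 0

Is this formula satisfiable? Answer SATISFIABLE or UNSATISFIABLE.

UNSATISFIABLE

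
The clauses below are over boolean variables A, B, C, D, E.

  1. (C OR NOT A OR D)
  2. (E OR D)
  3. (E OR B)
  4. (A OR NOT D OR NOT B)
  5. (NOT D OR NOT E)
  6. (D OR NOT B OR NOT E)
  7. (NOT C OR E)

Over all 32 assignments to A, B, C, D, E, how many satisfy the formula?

4

Satisfying assignments:
  A=0 B=0 C=0 D=0 E=1
  A=0 B=0 C=1 D=0 E=1
  A=1 B=0 C=1 D=0 E=1
  A=1 B=1 C=0 D=1 E=0
That's 4 in total.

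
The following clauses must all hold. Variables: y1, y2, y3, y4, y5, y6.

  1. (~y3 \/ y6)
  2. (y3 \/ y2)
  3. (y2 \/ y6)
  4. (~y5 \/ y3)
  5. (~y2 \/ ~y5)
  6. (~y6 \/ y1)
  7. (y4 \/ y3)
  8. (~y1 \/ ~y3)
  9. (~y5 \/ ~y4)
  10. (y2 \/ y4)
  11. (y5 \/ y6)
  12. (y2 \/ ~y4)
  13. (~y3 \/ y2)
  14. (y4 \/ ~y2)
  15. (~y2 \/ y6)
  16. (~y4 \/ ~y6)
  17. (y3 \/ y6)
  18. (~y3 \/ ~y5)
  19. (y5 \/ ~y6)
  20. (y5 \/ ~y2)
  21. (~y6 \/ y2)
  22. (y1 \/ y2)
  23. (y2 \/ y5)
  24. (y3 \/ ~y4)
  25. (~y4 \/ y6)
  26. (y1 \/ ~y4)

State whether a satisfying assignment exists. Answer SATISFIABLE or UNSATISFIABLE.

y2 = True:
  propagation gives y5=False; an empty clause results — contradiction.
y2 = False:
  propagation gives y3=True; an empty clause results — contradiction.
Every branch closes, so no satisfying assignment exists.

UNSATISFIABLE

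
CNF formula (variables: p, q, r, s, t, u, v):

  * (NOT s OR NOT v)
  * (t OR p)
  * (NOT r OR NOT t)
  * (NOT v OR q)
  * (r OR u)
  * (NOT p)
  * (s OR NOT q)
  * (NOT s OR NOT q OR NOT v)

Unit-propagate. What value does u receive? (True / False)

True

(NOT p) is a unit clause: p = False.
(t OR p): since p = False, the clause reduces to (t). t = True.
(NOT r OR NOT t): since t = True, the clause reduces to (NOT r). r = False.
In (u OR r), r is now false; u must hold, so u = True.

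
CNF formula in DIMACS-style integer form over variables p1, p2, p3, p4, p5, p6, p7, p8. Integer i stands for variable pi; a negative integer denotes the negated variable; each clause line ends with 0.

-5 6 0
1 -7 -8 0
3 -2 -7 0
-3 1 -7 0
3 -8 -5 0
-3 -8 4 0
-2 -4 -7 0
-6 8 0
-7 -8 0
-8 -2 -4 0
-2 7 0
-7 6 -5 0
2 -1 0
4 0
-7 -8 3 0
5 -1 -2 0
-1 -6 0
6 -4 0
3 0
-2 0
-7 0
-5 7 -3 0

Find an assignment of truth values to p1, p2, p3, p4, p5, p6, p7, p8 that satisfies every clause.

p1=False, p2=False, p3=True, p4=True, p5=False, p6=True, p7=False, p8=True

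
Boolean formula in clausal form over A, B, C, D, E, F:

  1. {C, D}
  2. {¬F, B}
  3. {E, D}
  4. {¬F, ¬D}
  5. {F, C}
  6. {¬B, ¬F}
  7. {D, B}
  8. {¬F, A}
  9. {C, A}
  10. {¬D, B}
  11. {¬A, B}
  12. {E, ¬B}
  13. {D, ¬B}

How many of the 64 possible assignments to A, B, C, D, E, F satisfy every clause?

2

Satisfying assignments:
  A=F B=T C=T D=T E=T F=F
  A=T B=T C=T D=T E=T F=F
Count: 2.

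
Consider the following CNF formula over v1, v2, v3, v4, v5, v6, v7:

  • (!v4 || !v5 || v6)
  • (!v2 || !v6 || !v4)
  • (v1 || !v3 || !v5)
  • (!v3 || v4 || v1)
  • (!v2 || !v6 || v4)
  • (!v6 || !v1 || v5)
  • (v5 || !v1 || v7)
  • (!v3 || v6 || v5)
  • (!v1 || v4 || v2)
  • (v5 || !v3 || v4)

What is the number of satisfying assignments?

Case analysis on v4 and v5:
  v4=T, v5=T: v7 free; 3 ways for (v1,v2,v3,v6) × 2^1 = 6.
  v4=T, v5=F: 10 of the 32 assignments to (v1,v2,v3,v6,v7) work.
  v4=F, v5=T: v7 free; 5 ways for (v1,v2,v3,v6) × 2^1 = 10.
  v4=F, v5=F: 7 of the 32 assignments to (v1,v2,v3,v6,v7) work.
Total: 6 + 10 + 10 + 7 = 33.

33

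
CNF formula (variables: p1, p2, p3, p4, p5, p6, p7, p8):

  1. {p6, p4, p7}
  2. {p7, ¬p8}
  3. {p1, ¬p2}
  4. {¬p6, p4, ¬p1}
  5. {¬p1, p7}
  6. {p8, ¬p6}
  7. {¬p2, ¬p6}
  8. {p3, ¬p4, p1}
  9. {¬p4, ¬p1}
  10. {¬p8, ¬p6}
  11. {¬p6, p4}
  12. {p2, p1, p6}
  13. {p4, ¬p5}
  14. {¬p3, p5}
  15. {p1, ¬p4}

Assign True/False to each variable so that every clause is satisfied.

p1=T, p2=F, p3=F, p4=F, p5=F, p6=F, p7=T, p8=F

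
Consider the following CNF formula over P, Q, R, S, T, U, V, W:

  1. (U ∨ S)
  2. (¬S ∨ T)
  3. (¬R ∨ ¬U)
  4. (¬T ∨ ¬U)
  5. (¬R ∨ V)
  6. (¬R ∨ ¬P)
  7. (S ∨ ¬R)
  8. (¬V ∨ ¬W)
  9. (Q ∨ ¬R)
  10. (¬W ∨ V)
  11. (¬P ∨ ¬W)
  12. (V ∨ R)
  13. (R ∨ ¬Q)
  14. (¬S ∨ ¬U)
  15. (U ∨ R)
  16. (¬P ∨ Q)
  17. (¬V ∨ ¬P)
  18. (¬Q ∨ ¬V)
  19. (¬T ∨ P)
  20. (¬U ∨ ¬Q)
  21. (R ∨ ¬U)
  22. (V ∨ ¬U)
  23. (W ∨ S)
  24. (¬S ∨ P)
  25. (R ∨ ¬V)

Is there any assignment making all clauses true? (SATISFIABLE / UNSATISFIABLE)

UNSATISFIABLE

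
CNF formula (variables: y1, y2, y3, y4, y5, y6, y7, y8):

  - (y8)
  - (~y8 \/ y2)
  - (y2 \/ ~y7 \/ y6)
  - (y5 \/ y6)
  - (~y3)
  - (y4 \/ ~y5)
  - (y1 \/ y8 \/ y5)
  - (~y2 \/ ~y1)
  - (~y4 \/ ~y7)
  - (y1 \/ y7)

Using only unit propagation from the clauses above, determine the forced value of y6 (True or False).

True

(y8) stands alone — y8 = True.
(y2 \/ ~y8): since y8 = True, the clause reduces to (y2). y2 = True.
(~y3) stands alone — y3 = False.
(~y2 \/ ~y1) with y2 = True leaves only ~y1, so y1 = False.
(y1 \/ y7): since y1 = False, the clause reduces to (y7). y7 = True.
(~y4 \/ ~y7): since y7 = True, the clause reduces to (~y4). y4 = False.
In (y4 \/ ~y5), y4 is now false; ~y5 must hold, so y5 = False.
In (y5 \/ y6), y5 is now false; y6 must hold, so y6 = True.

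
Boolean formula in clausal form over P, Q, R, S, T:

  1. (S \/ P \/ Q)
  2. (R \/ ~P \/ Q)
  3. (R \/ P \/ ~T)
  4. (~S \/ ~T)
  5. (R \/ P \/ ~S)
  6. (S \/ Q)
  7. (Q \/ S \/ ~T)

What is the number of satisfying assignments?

Case analysis on S and P:
  S=T, P=T: remaining (Q,R,T) ∈ {(F,T,F); (T,F,F); (T,T,F)} — 3.
  S=T, P=F: remaining (Q,R,T) ∈ {(F,T,F); (T,T,F)} — 2.
  S=F, P=T: remaining (Q,R,T) ∈ {(T,F,F); (T,F,T); (T,T,F); (T,T,T)} — 4.
  S=F, P=F: remaining (Q,R,T) ∈ {(T,F,F); (T,T,F); (T,T,T)} — 3.
Total: 3 + 2 + 4 + 3 = 12.

12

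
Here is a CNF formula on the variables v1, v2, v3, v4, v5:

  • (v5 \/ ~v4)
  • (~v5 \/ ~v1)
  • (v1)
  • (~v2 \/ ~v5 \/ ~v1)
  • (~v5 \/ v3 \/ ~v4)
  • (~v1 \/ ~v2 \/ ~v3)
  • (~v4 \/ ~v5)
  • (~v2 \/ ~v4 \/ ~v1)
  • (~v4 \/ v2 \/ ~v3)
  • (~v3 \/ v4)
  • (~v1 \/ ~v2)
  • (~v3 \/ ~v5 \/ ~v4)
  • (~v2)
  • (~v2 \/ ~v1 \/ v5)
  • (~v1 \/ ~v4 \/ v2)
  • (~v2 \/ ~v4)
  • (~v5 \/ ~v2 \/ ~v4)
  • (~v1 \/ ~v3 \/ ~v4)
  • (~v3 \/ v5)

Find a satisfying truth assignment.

v1=T, v2=F, v3=F, v4=F, v5=F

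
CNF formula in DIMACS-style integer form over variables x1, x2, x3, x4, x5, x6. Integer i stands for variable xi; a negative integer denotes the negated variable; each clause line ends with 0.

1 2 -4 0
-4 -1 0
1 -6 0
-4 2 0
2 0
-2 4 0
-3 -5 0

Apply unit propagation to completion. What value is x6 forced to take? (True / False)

False

(x2) is a unit clause: x2 = True.
In (x4 || !x2), !x2 is now false; x4 must hold, so x4 = True.
(!x1 || !x4) with x4 = True leaves only !x1, so x1 = False.
(x1 || !x6): since x1 = False, the clause reduces to (!x6). x6 = False.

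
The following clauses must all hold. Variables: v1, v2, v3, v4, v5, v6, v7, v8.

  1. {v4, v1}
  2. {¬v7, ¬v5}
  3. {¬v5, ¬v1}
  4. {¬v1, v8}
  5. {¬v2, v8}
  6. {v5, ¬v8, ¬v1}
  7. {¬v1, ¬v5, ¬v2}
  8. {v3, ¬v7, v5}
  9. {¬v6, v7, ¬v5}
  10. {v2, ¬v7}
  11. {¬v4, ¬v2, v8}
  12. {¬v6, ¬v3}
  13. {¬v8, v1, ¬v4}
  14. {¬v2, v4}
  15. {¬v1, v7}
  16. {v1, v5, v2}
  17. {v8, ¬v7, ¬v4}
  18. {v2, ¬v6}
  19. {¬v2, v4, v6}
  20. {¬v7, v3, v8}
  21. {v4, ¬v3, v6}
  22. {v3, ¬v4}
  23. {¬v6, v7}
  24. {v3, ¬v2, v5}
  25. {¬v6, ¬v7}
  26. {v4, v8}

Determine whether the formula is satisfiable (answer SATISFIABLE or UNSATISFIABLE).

Try v1 = False.
  then v4 is forced to True.
  then v8 is forced to False.
  then v2 is forced to False.
  then v7 is forced to False.
  then v5 is forced to True.
  then v6 is forced to False.
  then v3 is forced to True.
Every clause has at least one true literal under this assignment.
So v1=F  v2=F  v3=T  v4=T  v5=T  v6=F  v7=F  v8=F is a satisfying assignment.

SATISFIABLE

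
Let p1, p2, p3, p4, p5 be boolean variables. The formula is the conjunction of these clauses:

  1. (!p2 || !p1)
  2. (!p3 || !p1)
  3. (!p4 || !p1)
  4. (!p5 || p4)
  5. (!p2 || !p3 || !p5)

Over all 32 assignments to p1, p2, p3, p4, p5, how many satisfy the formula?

12

Case analysis on p1 and p2:
  p1=1, p2=1: a clause becomes empty — 0.
  p1=1, p2=0: remaining (p3,p4,p5) ∈ {(0,0,0)} — 1.
  p1=0, p2=1: 5 of the 8 assignments to (p3,p4,p5) work.
  p1=0, p2=0: p3 free; 3 ways for (p4,p5) × 2^1 = 6.
Total: 0 + 1 + 5 + 6 = 12.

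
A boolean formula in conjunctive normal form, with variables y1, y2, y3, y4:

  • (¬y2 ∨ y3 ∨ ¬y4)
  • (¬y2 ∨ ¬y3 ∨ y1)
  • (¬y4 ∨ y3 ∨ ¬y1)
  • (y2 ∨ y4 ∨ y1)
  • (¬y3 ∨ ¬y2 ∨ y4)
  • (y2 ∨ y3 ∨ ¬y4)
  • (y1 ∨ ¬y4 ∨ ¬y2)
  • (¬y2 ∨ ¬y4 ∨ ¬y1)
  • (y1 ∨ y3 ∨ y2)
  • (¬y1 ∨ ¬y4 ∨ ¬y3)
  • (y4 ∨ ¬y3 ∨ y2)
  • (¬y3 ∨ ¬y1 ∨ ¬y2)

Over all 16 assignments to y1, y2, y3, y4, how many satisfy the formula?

4

Satisfying assignments:
  y1=F y2=F y3=T y4=T
  y1=F y2=T y3=F y4=F
  y1=T y2=F y3=F y4=F
  y1=T y2=T y3=F y4=F
Count: 4.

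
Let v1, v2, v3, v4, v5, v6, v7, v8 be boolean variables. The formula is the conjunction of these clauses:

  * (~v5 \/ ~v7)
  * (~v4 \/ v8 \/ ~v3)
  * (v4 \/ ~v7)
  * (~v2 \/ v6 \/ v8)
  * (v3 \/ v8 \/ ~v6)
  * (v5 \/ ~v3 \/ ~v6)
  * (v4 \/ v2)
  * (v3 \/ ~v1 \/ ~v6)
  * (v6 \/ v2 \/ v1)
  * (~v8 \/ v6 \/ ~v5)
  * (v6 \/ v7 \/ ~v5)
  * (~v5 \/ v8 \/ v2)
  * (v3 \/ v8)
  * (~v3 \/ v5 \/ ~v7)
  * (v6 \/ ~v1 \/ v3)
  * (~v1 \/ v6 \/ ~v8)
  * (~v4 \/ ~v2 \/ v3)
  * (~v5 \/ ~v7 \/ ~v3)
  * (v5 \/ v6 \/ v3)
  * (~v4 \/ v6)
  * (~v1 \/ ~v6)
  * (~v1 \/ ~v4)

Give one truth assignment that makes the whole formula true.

v1=False, v2=False, v3=True, v4=True, v5=True, v6=True, v7=False, v8=True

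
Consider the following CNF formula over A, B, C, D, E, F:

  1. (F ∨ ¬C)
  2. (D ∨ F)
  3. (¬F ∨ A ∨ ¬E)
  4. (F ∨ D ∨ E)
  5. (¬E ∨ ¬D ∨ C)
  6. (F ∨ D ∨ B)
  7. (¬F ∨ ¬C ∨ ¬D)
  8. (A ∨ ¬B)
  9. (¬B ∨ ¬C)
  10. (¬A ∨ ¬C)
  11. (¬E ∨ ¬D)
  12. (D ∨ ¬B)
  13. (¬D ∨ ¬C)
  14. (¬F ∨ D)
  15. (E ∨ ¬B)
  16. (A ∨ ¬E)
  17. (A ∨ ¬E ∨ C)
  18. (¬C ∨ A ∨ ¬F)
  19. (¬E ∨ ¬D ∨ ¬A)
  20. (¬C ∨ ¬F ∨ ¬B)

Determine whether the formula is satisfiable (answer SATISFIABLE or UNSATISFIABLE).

Try A = True.
  then C is forced to False.
The remaining clauses are satisfied by B = False, D = True, E = False, F = True.
Every clause has at least one true literal under this assignment.
So A=T, B=F, C=F, D=T, E=F, F=T is a satisfying assignment.

SATISFIABLE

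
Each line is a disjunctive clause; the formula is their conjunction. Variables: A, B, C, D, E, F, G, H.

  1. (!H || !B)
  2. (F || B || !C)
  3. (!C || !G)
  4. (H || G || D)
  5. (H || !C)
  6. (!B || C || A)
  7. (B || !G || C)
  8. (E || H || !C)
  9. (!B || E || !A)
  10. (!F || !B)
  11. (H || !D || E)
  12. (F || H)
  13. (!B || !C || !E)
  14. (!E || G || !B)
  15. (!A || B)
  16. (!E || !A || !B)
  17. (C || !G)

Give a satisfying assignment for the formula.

A=F, B=F, C=F, D=T, E=F, F=T, G=F, H=T

Check each clause:
  1. (!B || !H) — !B is true.
  2. (F || !C || B) — !C is true.
  3. (!G || !C) — !G is true.
  4. (D || H || G) — H is true.
  5. (!C || H) — H is true.
  6. (A || !B || C) — !B is true.
  7. (!G || C || B) — !G is true.
  8. (H || E || !C) — H is true.
  9. (!A || !B || E) — !A is true.
  10. (!B || !F) — !B is true.
  11. (H || !D || E) — H is true.
  12. (H || F) — H is true.
  13. (!B || !E || !C) — !E is true.
  14. (!B || !E || G) — !E is true.
  15. (B || !A) — !A is true.
  16. (!E || !A || !B) — !E is true.
  17. (!G || C) — !G is true.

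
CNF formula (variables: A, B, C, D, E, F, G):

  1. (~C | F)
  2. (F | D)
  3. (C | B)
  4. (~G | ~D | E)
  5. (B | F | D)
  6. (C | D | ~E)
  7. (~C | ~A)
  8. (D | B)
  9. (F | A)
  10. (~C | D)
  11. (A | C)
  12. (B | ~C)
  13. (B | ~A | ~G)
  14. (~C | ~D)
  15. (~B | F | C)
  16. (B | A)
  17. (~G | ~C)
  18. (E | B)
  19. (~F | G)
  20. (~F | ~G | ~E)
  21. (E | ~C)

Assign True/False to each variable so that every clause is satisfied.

A=T, B=T, C=F, D=F, E=F, F=T, G=T

Check each clause:
  1. (~C | F) — ~C is true.
  2. (D | F) — F is true.
  3. (B | C) — B is true.
  4. (E | ~D | ~G) — ~D is true.
  5. (B | D | F) — B is true.
  6. (C | ~E | D) — ~E is true.
  7. (~A | ~C) — ~C is true.
  8. (D | B) — B is true.
  9. (F | A) — A is true.
  10. (~C | D) — ~C is true.
  11. (C | A) — A is true.
  12. (~C | B) — B is true.
  13. (~A | B | ~G) — B is true.
  14. (~D | ~C) — ~D is true.
  15. (F | C | ~B) — F is true.
  16. (A | B) — A is true.
  17. (~G | ~C) — ~C is true.
  18. (B | E) — B is true.
  19. (G | ~F) — G is true.
  20. (~G | ~E | ~F) — ~E is true.
  21. (E | ~C) — ~C is true.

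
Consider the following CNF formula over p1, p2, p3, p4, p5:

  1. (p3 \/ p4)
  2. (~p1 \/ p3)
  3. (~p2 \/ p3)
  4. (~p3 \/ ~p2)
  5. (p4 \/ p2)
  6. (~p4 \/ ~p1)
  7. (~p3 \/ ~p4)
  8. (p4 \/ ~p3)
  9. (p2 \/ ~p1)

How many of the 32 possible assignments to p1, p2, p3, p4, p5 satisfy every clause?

Satisfying assignments:
  p1=0 p2=0 p3=0 p4=1 p5=0
  p1=0 p2=0 p3=0 p4=1 p5=1
That's 2 in total.

2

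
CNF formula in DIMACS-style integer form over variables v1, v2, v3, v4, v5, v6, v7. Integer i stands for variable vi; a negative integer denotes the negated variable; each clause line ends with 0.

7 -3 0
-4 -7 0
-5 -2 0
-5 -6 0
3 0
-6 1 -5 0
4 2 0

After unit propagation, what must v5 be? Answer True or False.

Unit clause (v3) sets v3 = True.
(v7 || !v3) with v3 = True leaves only v7, so v7 = True.
From (!v4 || !v7) and v7 = True: v4 = False.
(v4 || v2) with v4 = False leaves only v2, so v2 = True.
In (!v5 || !v2), !v2 is now false; !v5 must hold, so v5 = False.

False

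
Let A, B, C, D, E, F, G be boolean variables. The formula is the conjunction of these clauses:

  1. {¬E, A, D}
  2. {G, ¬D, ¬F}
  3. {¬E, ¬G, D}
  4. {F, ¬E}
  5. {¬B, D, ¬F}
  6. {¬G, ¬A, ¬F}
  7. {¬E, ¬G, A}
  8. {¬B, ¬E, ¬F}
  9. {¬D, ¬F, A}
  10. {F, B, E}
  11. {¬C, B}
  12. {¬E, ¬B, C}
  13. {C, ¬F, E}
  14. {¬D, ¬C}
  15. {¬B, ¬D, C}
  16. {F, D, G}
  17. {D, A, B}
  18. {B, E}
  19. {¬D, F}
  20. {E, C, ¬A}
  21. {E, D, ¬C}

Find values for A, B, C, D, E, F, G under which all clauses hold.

A=F  B=T  C=F  D=F  E=F  F=F  G=T

Check each clause:
  1. {¬E, A, D} — ¬E is true.
  2. {G, ¬D, ¬F} — ¬F is true.
  3. {¬G, ¬E, D} — ¬E is true.
  4. {¬E, F} — ¬E is true.
  5. {¬F, ¬B, D} — ¬F is true.
  6. {¬A, ¬F, ¬G} — ¬F is true.
  7. {¬G, ¬E, A} — ¬E is true.
  8. {¬E, ¬B, ¬F} — ¬F is true.
  9. {¬D, A, ¬F} — ¬F is true.
  10. {B, F, E} — B is true.
  11. {¬C, B} — B is true.
  12. {C, ¬B, ¬E} — ¬E is true.
  13. {E, ¬F, C} — ¬F is true.
  14. {¬D, ¬C} — ¬D is true.
  15. {¬B, C, ¬D} — ¬D is true.
  16. {G, D, F} — G is true.
  17. {A, D, B} — B is true.
  18. {E, B} — B is true.
  19. {F, ¬D} — ¬D is true.
  20. {C, ¬A, E} — ¬A is true.
  21. {¬C, D, E} — ¬C is true.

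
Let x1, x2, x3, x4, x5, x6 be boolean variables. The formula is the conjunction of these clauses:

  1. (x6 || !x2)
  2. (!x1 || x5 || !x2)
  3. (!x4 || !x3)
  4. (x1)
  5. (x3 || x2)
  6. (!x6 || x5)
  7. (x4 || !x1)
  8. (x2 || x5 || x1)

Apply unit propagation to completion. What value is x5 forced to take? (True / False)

True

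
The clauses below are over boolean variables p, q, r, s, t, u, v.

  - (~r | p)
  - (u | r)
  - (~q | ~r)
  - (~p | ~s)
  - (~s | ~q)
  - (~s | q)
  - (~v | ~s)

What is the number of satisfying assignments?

24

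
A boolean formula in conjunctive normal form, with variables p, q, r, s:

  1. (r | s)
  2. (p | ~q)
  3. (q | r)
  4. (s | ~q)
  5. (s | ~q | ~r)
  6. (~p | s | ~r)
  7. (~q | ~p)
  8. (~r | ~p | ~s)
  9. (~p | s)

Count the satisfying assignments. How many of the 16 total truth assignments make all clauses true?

2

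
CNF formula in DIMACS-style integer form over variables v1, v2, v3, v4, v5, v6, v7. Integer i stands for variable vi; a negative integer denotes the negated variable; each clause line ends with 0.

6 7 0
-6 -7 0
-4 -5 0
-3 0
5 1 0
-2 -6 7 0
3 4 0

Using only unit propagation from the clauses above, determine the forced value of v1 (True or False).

Unit clause (~v3) sets v3 = False.
(v4 | v3) with v3 = False leaves only v4, so v4 = True.
From (~v4 | ~v5) and v4 = True: v5 = False.
In (v5 | v1), v5 is now false; v1 must hold, so v1 = True.

True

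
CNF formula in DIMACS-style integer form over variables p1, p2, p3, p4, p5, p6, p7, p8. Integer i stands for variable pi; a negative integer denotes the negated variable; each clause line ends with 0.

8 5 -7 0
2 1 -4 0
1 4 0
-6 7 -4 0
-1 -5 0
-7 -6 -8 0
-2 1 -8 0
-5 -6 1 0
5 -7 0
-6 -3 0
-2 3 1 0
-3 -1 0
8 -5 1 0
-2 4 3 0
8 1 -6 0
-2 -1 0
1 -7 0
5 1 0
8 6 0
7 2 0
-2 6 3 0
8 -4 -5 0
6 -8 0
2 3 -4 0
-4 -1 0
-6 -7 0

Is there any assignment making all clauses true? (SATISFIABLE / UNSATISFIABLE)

UNSATISFIABLE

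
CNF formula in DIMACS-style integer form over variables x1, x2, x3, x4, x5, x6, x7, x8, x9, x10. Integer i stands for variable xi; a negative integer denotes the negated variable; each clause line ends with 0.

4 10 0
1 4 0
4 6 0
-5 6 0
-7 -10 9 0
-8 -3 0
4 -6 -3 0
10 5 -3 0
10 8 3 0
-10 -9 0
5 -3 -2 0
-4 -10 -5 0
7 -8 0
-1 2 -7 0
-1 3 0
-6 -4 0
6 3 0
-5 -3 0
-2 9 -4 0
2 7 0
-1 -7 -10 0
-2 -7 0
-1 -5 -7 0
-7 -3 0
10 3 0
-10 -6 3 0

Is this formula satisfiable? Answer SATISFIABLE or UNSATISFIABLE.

UNSATISFIABLE

x3 = True:
  propagation gives x8=False, x5=False, x10=True, x9=False; an empty clause results — contradiction.
x3 = False:
  propagation gives x1=False, x4=True, x6=False; an empty clause results — contradiction.
Every branch closes, so no satisfying assignment exists.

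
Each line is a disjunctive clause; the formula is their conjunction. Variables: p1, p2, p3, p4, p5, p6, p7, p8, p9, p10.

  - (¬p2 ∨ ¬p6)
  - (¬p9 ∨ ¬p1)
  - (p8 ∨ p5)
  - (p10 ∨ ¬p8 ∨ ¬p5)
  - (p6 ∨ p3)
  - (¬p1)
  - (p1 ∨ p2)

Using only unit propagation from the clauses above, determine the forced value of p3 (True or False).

(¬p1) is a unit clause: p1 = False.
(p2 ∨ p1): since p1 = False, the clause reduces to (p2). p2 = True.
From (¬p6 ∨ ¬p2) and p2 = True: p6 = False.
(p6 ∨ p3): since p6 = False, the clause reduces to (p3). p3 = True.

True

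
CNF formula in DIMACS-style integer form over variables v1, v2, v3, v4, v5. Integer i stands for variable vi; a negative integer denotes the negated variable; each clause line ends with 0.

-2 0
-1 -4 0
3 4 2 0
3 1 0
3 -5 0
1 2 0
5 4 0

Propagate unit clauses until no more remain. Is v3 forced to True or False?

True

(NOT v2) is a unit clause: v2 = False.
(v1 OR v2) with v2 = False leaves only v1, so v1 = True.
(NOT v4 OR NOT v1) with v1 = True leaves only NOT v4, so v4 = False.
(v4 OR v3 OR v2) with v2 = False, v4 = False leaves only v3, so v3 = True.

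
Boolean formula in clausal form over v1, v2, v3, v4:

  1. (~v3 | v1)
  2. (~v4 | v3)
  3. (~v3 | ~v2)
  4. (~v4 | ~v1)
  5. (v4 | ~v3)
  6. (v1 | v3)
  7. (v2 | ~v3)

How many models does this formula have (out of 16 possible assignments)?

2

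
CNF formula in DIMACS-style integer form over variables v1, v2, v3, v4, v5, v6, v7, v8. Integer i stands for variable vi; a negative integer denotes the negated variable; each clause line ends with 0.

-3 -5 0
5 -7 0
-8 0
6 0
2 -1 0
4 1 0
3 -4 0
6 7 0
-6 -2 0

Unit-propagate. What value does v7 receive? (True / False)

False

Unit clause (~v8) sets v8 = False.
Unit clause (v6) sets v6 = True.
From (~v6 \/ ~v2) and v6 = True: v2 = False.
(~v1 \/ v2) with v2 = False leaves only ~v1, so v1 = False.
In (v4 \/ v1), v1 is now false; v4 must hold, so v4 = True.
(v3 \/ ~v4) with v4 = True leaves only v3, so v3 = True.
In (~v5 \/ ~v3), ~v3 is now false; ~v5 must hold, so v5 = False.
(v5 \/ ~v7) with v5 = False leaves only ~v7, so v7 = False.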